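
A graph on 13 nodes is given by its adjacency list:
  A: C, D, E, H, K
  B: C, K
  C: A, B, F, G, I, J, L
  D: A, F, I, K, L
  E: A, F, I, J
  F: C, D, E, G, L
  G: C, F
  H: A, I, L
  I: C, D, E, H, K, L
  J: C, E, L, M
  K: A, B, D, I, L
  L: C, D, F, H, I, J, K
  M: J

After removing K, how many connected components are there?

1

With K gone, the remaining components are: {A, B, C, D, E, F, G, H, I, J, L, M}.
That is 1 component.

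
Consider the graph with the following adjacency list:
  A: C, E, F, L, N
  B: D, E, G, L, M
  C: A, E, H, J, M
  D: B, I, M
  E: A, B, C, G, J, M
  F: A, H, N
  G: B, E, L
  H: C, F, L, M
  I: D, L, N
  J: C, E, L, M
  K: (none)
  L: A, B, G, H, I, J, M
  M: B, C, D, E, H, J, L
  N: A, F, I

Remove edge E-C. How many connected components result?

2

E and C are still connected via E-M-C, so the component count stays at 2.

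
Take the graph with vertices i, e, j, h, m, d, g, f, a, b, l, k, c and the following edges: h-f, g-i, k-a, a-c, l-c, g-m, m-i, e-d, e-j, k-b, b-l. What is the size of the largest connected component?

5

Starting from f we can reach f, h. That is one component of size 2.
Starting from d we can reach d, e, j. That is one component of size 3.
Starting from g we can reach g, i, m. That is one component of size 3.
Starting from a we can reach a, b, c, k, l. That is one component of size 5.
The largest has 5 vertices.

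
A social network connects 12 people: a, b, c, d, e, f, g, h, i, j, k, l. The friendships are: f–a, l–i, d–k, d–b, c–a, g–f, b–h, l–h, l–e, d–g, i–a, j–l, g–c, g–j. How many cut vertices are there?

Removing d increases the component count from 1 to 2, so d is a cut vertex.
Removing l increases the component count from 1 to 2, so l is a cut vertex.
By contrast removing k leaves 1 component; it is not a cut vertex. No other vertex is a cut vertex either.

2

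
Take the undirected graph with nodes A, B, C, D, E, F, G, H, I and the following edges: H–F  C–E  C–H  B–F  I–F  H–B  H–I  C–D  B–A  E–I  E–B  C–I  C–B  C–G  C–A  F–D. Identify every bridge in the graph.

The edges on the cycle C-H-B-C are not bridges since each lies on that cycle.
But removing C–G disconnects C from G — this is a bridge.

C-G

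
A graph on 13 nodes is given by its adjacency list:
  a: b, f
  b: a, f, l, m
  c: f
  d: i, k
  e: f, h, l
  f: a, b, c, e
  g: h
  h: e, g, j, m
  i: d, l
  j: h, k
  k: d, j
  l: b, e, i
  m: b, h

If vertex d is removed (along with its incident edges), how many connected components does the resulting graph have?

With d gone, the remaining components are: {a, b, c, e, f, g, h, i, j, k, l, m}.
That is 1 component.

1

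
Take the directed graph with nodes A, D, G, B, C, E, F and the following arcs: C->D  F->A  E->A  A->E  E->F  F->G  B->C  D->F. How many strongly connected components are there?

5

{A, E, F} are all mutually reachable — one SCC of size 3.
{G} is an SCC by itself.
{C} is an SCC by itself.
{B} is an SCC by itself.
{D} is an SCC by itself.
That gives 5 strongly connected components.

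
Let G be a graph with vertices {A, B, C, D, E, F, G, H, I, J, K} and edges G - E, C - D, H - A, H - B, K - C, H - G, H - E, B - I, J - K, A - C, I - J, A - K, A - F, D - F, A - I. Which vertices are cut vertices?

H

Removing H increases the component count from 1 to 2, so H is a cut vertex.
By contrast removing J leaves 1 component; it is not a cut vertex. No other vertex is a cut vertex either.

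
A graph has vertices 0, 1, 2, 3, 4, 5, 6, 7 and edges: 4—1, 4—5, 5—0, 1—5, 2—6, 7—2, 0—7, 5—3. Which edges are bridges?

The edges on the cycle 4-1-5-4 are not bridges since each lies on that cycle.
But removing 0—7 disconnects 0 from 7; removing 5—0 disconnects 5 from 0; removing 7—2 disconnects 7 from 2; removing 2—6 disconnects 2 from 6 — these are bridges.
In total 5 edges are bridges.

0-5, 0-7, 2-6, 2-7, 3-5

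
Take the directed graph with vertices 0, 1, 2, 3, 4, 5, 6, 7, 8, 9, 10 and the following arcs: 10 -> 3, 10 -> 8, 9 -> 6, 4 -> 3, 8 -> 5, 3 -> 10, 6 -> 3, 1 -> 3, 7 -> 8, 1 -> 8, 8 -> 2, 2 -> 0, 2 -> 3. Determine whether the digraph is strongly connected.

There is no directed path from 1 to 4, so the graph is not strongly connected.

No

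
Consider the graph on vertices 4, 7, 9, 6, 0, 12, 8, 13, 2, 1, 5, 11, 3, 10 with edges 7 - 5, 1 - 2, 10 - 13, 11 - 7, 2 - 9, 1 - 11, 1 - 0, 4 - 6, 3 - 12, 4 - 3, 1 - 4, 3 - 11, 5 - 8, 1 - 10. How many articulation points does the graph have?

Removing 1 increases the component count from 1 to 4, so 1 is a cut vertex.
Removing 2 increases the component count from 1 to 2, so 2 is a cut vertex.
Removing 3 increases the component count from 1 to 2, so 3 is a cut vertex.
Likewise 4, 5, 7, 10, 11 are cut vertices.
By contrast removing 6 leaves 1 component; it is not a cut vertex. No other vertex is a cut vertex either.

8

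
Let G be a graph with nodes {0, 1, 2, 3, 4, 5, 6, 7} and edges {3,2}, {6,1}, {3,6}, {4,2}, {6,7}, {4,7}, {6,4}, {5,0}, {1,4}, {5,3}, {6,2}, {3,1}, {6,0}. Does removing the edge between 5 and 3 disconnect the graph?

No

After removing 5 - 3, the path 5-0-6-3 still connects them, so the edge is not a bridge.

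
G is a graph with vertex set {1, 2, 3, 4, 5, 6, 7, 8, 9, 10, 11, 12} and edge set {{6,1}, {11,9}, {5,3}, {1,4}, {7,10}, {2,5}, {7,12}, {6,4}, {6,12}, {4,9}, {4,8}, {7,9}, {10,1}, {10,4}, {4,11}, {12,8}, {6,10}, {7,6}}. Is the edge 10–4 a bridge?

No

After removing 10–4, the path 10-6-4 still connects them, so the edge is not a bridge.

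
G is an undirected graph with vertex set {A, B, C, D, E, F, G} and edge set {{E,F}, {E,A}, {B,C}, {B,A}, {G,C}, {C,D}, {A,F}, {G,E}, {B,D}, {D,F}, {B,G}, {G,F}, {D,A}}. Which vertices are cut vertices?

Removing D, for instance, still leaves 1 component. No single vertex removal increases the component count — the graph has no articulation points.

none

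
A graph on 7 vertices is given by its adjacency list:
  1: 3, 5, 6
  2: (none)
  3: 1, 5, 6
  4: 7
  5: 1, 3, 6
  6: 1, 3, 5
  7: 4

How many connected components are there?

3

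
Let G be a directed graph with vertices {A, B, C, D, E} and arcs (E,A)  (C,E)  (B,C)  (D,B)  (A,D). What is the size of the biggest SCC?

5

{A, B, C, D, E} are all mutually reachable — one SCC of size 5.
The largest has 5 vertices.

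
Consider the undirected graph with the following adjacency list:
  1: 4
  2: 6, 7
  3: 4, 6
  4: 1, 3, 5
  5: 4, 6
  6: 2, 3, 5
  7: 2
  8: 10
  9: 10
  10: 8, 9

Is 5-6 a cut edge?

No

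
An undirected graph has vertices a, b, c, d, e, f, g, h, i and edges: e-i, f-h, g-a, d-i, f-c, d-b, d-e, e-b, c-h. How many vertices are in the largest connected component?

4

Starting from a we can reach a, g. That is one component of size 2.
Starting from c we can reach c, f, h. That is one component of size 3.
Starting from b we can reach b, d, e, i. That is one component of size 4.
The largest has 4 vertices.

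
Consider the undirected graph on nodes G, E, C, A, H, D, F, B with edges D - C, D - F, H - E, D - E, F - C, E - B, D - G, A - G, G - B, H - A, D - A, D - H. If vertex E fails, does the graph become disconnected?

No

Deleting E leaves 1 component (was 1) (its neighbors B, D, H remain connected to each other), so E is not a cut vertex.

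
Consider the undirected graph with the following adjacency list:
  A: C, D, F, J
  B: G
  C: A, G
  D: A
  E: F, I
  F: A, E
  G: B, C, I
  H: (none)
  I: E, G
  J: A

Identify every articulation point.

Removing A increases the component count from 2 to 4, so A is a cut vertex.
Removing G increases the component count from 2 to 3, so G is a cut vertex.
By contrast removing B leaves 2 components; it is not a cut vertex. No other vertex is a cut vertex either.

A, G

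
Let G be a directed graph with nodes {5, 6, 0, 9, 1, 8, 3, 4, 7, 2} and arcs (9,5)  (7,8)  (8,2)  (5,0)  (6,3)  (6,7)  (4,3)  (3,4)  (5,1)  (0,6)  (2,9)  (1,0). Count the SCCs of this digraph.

2

{0, 1, 2, 5, 6, 7, 8, 9} are all mutually reachable — one SCC of size 8.
{3, 4} are all mutually reachable — one SCC of size 2.
That gives 2 strongly connected components.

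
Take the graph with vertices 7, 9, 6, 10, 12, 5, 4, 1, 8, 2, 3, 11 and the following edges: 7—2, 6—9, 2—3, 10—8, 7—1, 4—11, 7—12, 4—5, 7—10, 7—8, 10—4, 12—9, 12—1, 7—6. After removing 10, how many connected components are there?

With 10 gone, the remaining components are: {4, 5, 11}; {1, 2, 3, 6, 7, 8, 9, 12}.
That is 2 components.

2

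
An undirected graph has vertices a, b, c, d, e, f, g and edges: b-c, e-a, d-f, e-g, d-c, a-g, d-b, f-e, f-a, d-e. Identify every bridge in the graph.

none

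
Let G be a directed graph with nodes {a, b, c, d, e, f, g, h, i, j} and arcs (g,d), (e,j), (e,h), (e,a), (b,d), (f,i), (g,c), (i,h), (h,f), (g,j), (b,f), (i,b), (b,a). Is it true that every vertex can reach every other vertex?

No

There is no directed path from j to c, so the graph is not strongly connected.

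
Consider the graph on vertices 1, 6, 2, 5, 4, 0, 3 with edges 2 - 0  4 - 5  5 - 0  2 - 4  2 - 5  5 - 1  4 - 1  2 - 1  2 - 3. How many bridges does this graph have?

1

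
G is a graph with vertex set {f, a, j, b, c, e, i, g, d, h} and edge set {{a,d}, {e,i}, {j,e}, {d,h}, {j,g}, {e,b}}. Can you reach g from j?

Yes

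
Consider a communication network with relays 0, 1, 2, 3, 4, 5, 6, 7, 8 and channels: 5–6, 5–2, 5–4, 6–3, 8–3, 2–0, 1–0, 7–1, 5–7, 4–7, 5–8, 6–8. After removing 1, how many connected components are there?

1

With 1 gone, the remaining components are: {0, 2, 3, 4, 5, 6, 7, 8}.
That is 1 component.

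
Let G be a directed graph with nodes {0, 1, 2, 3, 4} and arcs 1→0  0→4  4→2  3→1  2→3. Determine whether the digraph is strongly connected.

From 3 we can reach every vertex (0, 1, 2, 3, 4), and every vertex can reach 3 (0, 1, 2, 3, 4). So the whole graph is one strongly connected component.

Yes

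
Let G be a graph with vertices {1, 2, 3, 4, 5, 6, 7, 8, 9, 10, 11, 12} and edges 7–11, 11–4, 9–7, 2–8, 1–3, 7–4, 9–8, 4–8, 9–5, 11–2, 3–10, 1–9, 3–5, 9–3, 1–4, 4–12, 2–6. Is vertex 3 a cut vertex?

Yes

Deleting 3 raises the number of components from 1 to 2, so 3 is a cut vertex.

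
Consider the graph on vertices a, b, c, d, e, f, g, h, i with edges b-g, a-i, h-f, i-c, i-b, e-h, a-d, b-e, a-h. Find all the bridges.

a-d, b-g, c-i, f-h

The edges on the cycle a-i-b-e-h-a are not bridges since each lies on that cycle.
But removing h-f disconnects h from f; removing i-c disconnects i from c; removing a-d disconnects a from d; removing b-g disconnects b from g — these are bridges.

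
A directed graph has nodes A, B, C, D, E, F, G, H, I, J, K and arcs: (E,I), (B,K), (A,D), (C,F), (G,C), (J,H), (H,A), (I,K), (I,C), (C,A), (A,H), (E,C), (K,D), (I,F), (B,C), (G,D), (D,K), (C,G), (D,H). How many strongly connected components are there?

7

{A, D, H, K} are all mutually reachable — one SCC of size 4.
{C, G} are all mutually reachable — one SCC of size 2.
{E} is an SCC by itself.
{B} is an SCC by itself.
{F} is an SCC by itself.
(and 2 more singleton SCCs)
That gives 7 strongly connected components.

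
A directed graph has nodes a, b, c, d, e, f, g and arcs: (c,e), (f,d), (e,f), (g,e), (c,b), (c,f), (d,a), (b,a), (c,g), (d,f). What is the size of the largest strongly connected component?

{d, f} are all mutually reachable — one SCC of size 2.
{c} is an SCC by itself.
{g} is an SCC by itself.
{a} is an SCC by itself.
{b} is an SCC by itself.
(and 1 more singleton SCC)
The largest has 2 vertices.

2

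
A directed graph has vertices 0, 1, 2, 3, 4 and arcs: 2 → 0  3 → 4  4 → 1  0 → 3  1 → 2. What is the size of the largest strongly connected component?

5

{0, 1, 2, 3, 4} are all mutually reachable — one SCC of size 5.
The largest has 5 vertices.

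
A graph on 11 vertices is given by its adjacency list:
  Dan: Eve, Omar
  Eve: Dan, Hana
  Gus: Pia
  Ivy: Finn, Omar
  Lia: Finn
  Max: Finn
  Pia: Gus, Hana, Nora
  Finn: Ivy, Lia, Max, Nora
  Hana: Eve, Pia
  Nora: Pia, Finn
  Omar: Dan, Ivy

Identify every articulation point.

Pia, Finn

Removing Pia increases the component count from 1 to 2, so Pia is a cut vertex.
Removing Finn increases the component count from 1 to 3, so Finn is a cut vertex.
By contrast removing Ivy leaves 1 component; it is not a cut vertex. No other vertex is a cut vertex either.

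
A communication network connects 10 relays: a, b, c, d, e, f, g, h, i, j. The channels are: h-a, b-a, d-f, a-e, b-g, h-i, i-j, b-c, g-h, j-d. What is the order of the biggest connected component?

10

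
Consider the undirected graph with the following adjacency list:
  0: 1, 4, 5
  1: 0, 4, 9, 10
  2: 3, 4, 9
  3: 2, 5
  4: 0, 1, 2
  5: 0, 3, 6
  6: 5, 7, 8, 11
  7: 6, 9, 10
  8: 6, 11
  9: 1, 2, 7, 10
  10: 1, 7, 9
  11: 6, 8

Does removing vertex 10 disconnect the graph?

Deleting 10 leaves 1 component (was 1) (its neighbors 1, 7, 9 remain connected to each other), so 10 is not a cut vertex.

No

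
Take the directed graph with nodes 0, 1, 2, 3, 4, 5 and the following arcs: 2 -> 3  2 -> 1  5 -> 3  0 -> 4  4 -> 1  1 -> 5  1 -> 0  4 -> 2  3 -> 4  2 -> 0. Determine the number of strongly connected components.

1

{0, 1, 2, 3, 4, 5} are all mutually reachable — one SCC of size 6.
That gives 1 strongly connected component.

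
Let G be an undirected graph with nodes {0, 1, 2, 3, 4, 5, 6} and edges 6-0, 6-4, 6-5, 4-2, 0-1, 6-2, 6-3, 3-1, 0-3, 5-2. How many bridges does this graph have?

The edges on the cycle 6-0-1-3-6 are not bridges since each lies on that cycle.
Every edge lies on some cycle, so there are no bridges.

0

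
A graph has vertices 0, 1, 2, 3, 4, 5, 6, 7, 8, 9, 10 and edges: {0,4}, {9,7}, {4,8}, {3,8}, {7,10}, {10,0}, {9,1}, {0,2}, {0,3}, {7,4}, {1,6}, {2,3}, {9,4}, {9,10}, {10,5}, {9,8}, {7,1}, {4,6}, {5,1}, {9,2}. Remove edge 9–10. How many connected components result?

9 and 10 are still connected via 9-7-10, so the component count stays at 1.

1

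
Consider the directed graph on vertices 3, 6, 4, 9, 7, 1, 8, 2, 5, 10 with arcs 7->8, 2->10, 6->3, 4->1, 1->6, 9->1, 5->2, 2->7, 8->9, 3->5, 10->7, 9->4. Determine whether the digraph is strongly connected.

From 3 we can reach every vertex (1, 2, 3, 4, 5, 6, 7, 8, 9, 10), and every vertex can reach 3 (1, 2, 3, 4, 5, 6, 7, 8, 9, 10). So the whole graph is one strongly connected component.

Yes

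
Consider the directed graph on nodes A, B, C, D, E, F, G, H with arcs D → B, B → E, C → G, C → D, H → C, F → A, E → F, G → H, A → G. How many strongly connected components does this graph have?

1

{A, B, C, D, E, F, G, H} are all mutually reachable — one SCC of size 8.
That gives 1 strongly connected component.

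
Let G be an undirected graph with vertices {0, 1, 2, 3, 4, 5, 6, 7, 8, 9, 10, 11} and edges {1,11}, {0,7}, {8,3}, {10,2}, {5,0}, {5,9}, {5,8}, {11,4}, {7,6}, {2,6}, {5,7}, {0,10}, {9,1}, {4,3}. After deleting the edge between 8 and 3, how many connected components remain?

1

8 and 3 are still connected via 8-5-9-1-11-4-3, so the component count stays at 1.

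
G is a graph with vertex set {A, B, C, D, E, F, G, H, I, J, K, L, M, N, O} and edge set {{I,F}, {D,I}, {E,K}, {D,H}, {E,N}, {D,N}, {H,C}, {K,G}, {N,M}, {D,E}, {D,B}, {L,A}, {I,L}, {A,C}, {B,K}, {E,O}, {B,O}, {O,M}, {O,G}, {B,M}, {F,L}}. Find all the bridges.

none

The edges on the cycle I-F-L-I are not bridges since each lies on that cycle.
Every edge lies on some cycle, so there are no bridges.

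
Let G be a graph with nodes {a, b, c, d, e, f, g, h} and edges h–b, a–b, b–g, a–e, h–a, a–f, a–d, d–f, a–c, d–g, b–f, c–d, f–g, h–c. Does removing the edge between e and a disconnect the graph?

Removing e–a leaves no path between e and a: the component count goes from 1 to 2. So it is a bridge.

Yes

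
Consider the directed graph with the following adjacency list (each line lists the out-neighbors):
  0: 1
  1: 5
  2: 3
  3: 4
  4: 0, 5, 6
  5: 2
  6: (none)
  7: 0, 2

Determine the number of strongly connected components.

{0, 1, 2, 3, 4, 5} are all mutually reachable — one SCC of size 6.
{7} is an SCC by itself.
{6} is an SCC by itself.
That gives 3 strongly connected components.

3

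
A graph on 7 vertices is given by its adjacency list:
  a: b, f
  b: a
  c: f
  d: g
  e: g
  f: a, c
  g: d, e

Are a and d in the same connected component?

The component containing a is {a, b, c, f}, and d is not in it.

No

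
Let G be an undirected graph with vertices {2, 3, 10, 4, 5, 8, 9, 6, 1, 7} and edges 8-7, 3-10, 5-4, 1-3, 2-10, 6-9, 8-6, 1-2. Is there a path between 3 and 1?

From 3 we can reach 1, 2, 3, 10, which includes 1.

Yes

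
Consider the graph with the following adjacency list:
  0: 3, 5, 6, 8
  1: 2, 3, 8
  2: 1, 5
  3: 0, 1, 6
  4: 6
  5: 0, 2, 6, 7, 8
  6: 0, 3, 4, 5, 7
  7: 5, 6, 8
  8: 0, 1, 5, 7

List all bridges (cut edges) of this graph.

4-6

The edges on the cycle 3-6-7-8-1-3 are not bridges since each lies on that cycle.
But removing 4-6 disconnects 4 from 6 — this is a bridge.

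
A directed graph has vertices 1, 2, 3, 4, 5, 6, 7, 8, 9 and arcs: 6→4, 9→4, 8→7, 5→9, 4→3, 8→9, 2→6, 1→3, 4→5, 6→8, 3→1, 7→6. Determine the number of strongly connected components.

{4, 5, 9} are all mutually reachable — one SCC of size 3.
{6, 7, 8} are all mutually reachable — one SCC of size 3.
{1, 3} are all mutually reachable — one SCC of size 2.
{2} is an SCC by itself.
That gives 4 strongly connected components.

4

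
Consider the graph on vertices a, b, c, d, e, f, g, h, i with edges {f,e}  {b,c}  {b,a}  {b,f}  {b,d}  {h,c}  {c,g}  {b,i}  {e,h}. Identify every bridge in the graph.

The edges on the cycle b-f-e-h-c-b are not bridges since each lies on that cycle.
But removing b - i disconnects b from i; removing b - a disconnects b from a; removing c - g disconnects c from g; removing b - d disconnects b from d — these are bridges.

a-b, b-d, b-i, c-g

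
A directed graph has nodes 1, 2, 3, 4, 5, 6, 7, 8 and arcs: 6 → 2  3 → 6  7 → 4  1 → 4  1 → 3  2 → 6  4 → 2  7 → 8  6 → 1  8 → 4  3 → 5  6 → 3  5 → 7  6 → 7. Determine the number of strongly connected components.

1

{1, 2, 3, 4, 5, 6, 7, 8} are all mutually reachable — one SCC of size 8.
That gives 1 strongly connected component.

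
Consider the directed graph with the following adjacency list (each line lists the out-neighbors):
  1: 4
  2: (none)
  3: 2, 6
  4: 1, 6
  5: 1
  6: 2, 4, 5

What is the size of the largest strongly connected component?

{1, 4, 5, 6} are all mutually reachable — one SCC of size 4.
{2} is an SCC by itself.
{3} is an SCC by itself.
The largest has 4 vertices.

4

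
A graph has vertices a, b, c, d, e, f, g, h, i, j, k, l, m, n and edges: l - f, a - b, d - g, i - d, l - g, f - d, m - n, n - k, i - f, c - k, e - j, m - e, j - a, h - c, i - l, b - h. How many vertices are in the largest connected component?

9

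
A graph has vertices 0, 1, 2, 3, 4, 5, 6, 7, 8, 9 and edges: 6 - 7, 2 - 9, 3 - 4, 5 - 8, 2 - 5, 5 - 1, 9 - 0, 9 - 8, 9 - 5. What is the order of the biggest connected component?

6

Starting from 6 we can reach 6, 7. That is one component of size 2.
Starting from 3 we can reach 3, 4. That is one component of size 2.
Starting from 0 we can reach 0, 1, 2, 5, 8, 9. That is one component of size 6.
The largest has 6 vertices.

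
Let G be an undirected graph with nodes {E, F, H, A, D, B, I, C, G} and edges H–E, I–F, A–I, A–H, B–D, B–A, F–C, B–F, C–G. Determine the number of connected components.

Starting from A we can reach A, B, C, D, E, F, G, H, I. That is one component of size 9.
Total: 1 component.

1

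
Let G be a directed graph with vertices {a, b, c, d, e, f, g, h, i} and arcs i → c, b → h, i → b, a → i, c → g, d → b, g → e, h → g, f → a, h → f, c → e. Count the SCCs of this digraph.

{a, b, f, h, i} are all mutually reachable — one SCC of size 5.
{d} is an SCC by itself.
{g} is an SCC by itself.
{e} is an SCC by itself.
{c} is an SCC by itself.
That gives 5 strongly connected components.

5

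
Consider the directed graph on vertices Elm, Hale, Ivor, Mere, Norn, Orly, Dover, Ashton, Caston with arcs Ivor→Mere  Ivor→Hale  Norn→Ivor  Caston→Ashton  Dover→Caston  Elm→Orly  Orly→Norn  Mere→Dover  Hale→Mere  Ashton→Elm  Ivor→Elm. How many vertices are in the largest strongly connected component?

9

{Elm, Hale, Ivor, Mere, Norn, Orly, Dover, Ashton, Caston} are all mutually reachable — one SCC of size 9.
The largest has 9 vertices.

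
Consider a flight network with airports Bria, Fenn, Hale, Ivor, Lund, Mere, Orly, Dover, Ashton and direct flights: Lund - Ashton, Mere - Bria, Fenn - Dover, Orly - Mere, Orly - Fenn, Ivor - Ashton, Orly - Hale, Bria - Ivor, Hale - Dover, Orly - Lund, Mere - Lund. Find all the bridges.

none

The edges on the cycle Orly-Mere-Bria-Ivor-Ashton-Lund-Orly are not bridges since each lies on that cycle.
Every edge lies on some cycle, so there are no bridges.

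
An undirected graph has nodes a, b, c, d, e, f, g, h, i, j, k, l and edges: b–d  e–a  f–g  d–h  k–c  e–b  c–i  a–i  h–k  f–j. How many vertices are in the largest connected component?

l is isolated — a component by itself.
Starting from f we can reach f, g, j. That is one component of size 3.
Starting from a we can reach a, b, c, d, e, h, i, k. That is one component of size 8.
The largest has 8 vertices.

8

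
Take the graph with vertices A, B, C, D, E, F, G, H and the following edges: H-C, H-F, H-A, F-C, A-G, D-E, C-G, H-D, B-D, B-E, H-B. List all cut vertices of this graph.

H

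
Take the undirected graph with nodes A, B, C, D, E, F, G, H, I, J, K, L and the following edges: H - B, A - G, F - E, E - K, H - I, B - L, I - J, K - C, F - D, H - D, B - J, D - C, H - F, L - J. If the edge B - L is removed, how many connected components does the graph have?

B and L are still connected via B-J-L, so the component count stays at 2.

2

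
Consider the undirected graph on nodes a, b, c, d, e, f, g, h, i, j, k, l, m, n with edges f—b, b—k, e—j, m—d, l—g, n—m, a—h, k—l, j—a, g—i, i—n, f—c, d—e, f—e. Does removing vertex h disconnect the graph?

Deleting h leaves 1 component (was 1), so h is not a cut vertex.

No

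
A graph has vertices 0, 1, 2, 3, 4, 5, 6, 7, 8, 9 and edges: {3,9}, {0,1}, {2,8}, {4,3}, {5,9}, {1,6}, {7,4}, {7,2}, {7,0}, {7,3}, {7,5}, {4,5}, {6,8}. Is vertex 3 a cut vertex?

No

Deleting 3 leaves 1 component (was 1) (its neighbors 4, 7, 9 remain connected to each other), so 3 is not a cut vertex.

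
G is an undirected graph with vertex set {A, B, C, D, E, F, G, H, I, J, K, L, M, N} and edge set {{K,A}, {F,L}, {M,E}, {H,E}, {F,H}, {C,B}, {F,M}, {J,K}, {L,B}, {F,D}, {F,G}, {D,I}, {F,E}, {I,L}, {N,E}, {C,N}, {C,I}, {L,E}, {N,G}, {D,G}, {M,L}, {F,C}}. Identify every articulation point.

K

Removing K increases the component count from 2 to 3, so K is a cut vertex.
By contrast removing B leaves 2 components; it is not a cut vertex. No other vertex is a cut vertex either.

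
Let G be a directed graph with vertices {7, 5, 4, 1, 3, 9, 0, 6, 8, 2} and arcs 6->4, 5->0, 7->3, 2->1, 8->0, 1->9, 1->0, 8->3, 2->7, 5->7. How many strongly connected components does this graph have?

10

{5} is an SCC by itself.
{8} is an SCC by itself.
{6} is an SCC by itself.
{7} is an SCC by itself.
{3} is an SCC by itself.
(and 5 more singleton SCCs)
That gives 10 strongly connected components.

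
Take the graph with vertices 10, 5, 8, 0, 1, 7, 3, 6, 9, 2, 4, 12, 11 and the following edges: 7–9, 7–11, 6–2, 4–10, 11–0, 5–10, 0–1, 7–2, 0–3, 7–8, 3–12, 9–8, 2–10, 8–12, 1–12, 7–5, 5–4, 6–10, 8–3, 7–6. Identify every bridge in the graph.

none

The edges on the cycle 0-1-12-3-0 are not bridges since each lies on that cycle.
Every edge lies on some cycle, so there are no bridges.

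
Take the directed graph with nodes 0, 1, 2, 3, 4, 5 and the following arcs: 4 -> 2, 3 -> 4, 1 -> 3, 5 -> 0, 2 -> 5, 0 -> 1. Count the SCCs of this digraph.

1

{0, 1, 2, 3, 4, 5} are all mutually reachable — one SCC of size 6.
That gives 1 strongly connected component.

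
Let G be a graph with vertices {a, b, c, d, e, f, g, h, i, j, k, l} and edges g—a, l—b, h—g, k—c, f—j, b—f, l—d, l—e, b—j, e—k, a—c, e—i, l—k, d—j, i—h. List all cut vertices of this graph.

Removing l increases the component count from 1 to 2, so l is a cut vertex.
By contrast removing j leaves 1 component; it is not a cut vertex. No other vertex is a cut vertex either.

l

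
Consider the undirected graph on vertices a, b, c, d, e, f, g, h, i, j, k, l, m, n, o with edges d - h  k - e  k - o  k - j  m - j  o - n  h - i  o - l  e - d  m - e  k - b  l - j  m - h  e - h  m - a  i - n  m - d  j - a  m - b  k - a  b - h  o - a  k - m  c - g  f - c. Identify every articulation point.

Removing c increases the component count from 2 to 3, so c is a cut vertex.
By contrast removing l leaves 2 components; it is not a cut vertex. No other vertex is a cut vertex either.

c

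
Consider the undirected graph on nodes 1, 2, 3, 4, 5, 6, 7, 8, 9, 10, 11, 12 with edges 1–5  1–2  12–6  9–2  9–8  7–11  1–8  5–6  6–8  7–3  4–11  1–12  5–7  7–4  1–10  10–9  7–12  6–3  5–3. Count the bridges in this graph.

0

The edges on the cycle 1-5-7-3-6-12-1 are not bridges since each lies on that cycle.
Every edge lies on some cycle, so there are no bridges.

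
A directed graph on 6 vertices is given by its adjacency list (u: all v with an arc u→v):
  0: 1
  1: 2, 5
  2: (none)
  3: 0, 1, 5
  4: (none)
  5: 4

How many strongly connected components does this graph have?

6

{5} is an SCC by itself.
{2} is an SCC by itself.
{0} is an SCC by itself.
{3} is an SCC by itself.
{1} is an SCC by itself.
(and 1 more singleton SCC)
That gives 6 strongly connected components.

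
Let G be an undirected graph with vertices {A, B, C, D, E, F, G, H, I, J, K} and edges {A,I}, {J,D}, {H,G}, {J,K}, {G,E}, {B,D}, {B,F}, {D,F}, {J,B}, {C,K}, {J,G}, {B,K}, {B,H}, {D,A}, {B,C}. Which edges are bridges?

A-D, A-I, E-G

The edges on the cycle J-B-C-K-J are not bridges since each lies on that cycle.
But removing A—I disconnects A from I; removing E—G disconnects E from G; removing D—A disconnects D from A — these are bridges.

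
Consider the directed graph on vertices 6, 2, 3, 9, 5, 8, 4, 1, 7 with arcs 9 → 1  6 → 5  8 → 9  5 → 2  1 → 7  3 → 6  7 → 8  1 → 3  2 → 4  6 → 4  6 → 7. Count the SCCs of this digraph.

{1, 3, 6, 7, 8, 9} are all mutually reachable — one SCC of size 6.
{4} is an SCC by itself.
{5} is an SCC by itself.
{2} is an SCC by itself.
That gives 4 strongly connected components.

4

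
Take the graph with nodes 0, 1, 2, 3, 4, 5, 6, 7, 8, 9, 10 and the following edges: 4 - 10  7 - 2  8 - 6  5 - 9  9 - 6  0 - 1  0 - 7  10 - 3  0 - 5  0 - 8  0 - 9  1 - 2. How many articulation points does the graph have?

Removing 0 increases the component count from 2 to 3, so 0 is a cut vertex.
Removing 10 increases the component count from 2 to 3, so 10 is a cut vertex.
By contrast removing 1 leaves 2 components; it is not a cut vertex. No other vertex is a cut vertex either.

2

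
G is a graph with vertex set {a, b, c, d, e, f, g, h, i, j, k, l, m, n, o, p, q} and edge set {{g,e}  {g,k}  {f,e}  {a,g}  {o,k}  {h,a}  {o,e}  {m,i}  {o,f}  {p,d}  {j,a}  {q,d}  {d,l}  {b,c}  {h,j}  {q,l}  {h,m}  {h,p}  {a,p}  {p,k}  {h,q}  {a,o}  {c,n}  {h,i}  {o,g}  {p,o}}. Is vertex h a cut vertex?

Deleting h raises the number of components from 2 to 3, so h is a cut vertex.

Yes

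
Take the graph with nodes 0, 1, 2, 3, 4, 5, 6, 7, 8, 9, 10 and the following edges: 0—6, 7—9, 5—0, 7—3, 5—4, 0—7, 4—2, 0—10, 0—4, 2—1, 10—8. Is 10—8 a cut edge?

Yes

Removing 10—8 leaves no path between 10 and 8: the component count goes from 1 to 2. So it is a bridge.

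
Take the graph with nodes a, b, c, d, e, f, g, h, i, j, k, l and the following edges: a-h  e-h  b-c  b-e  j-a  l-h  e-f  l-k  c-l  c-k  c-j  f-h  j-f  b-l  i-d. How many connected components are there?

3

g is isolated — a component by itself.
Starting from d we can reach d, i. That is one component of size 2.
Starting from a we can reach a, b, c, e, f, h, j, k, l. That is one component of size 9.
Total: 3 components.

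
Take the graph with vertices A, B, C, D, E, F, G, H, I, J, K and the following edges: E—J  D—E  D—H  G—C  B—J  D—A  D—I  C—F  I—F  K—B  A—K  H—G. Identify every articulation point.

Removing D increases the component count from 1 to 2, so D is a cut vertex.
By contrast removing F leaves 1 component; it is not a cut vertex. No other vertex is a cut vertex either.

D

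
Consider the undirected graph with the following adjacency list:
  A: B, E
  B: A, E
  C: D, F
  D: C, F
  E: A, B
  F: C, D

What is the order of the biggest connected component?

Starting from C we can reach C, D, F. That is one component of size 3.
Starting from A we can reach A, B, E. That is one component of size 3.
The largest has 3 vertices.

3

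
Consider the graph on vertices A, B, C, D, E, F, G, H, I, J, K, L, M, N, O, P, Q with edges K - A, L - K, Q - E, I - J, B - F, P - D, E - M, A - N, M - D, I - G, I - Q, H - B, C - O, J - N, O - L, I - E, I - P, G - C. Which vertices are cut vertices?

B, I

Removing B increases the component count from 2 to 3, so B is a cut vertex.
Removing I increases the component count from 2 to 3, so I is a cut vertex.
By contrast removing A leaves 2 components; it is not a cut vertex. No other vertex is a cut vertex either.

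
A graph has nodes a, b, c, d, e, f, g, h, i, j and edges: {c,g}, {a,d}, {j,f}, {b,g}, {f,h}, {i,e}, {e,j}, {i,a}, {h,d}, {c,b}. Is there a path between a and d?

Yes

From a we can reach a, d, e, f, h, i, j, which includes d.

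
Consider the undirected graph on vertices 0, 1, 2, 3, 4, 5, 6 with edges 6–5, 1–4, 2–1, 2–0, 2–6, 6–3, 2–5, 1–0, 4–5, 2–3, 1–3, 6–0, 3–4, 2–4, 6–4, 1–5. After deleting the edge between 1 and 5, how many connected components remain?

1

1 and 5 are still connected via 1-2-5, so the component count stays at 1.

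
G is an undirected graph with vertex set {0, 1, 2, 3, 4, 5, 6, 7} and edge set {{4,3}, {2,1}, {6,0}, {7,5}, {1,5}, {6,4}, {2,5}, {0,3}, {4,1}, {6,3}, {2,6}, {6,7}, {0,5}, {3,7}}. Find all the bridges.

none

The edges on the cycle 6-4-3-6 are not bridges since each lies on that cycle.
Every edge lies on some cycle, so there are no bridges.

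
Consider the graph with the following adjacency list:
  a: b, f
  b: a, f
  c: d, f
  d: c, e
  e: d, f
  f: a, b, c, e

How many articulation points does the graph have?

1

Removing f increases the component count from 1 to 2, so f is a cut vertex.
By contrast removing e leaves 1 component; it is not a cut vertex. No other vertex is a cut vertex either.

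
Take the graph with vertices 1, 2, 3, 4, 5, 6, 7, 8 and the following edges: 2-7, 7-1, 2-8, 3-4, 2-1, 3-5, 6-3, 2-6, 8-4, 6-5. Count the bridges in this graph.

The edges on the cycle 2-8-4-3-6-2 are not bridges since each lies on that cycle.
Every edge lies on some cycle, so there are no bridges.

0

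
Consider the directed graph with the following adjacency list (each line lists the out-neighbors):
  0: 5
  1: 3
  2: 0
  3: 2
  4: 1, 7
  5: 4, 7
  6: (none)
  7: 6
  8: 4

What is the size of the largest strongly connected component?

{0, 1, 2, 3, 4, 5} are all mutually reachable — one SCC of size 6.
{7} is an SCC by itself.
{8} is an SCC by itself.
{6} is an SCC by itself.
The largest has 6 vertices.

6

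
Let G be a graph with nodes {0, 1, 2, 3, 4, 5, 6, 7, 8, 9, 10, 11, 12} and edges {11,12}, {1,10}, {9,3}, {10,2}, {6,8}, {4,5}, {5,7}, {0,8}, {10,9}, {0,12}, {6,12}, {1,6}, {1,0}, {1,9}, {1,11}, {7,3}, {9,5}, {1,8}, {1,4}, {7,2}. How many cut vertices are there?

1

Removing 1 increases the component count from 1 to 2, so 1 is a cut vertex.
By contrast removing 7 leaves 1 component; it is not a cut vertex. No other vertex is a cut vertex either.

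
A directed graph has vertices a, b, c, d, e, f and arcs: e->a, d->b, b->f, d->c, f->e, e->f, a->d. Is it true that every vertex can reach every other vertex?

There is no directed path from c to b, so the graph is not strongly connected.

No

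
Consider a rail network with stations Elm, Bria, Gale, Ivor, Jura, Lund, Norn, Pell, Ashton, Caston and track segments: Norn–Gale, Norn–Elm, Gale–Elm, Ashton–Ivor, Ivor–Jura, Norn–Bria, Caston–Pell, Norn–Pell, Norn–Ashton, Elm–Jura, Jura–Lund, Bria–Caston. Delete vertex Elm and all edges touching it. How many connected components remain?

1

With Elm gone, the remaining components are: {Bria, Gale, Ivor, Jura, Lund, Norn, Pell, Ashton, Caston}.
That is 1 component.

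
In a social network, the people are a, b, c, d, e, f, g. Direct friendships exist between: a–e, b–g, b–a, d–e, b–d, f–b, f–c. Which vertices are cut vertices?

Removing b increases the component count from 1 to 3, so b is a cut vertex.
Removing f increases the component count from 1 to 2, so f is a cut vertex.
By contrast removing a leaves 1 component; it is not a cut vertex. No other vertex is a cut vertex either.

b, f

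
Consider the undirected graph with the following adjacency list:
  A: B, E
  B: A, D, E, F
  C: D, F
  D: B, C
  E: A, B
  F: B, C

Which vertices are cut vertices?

B

Removing B increases the component count from 1 to 2, so B is a cut vertex.
By contrast removing C leaves 1 component; it is not a cut vertex. No other vertex is a cut vertex either.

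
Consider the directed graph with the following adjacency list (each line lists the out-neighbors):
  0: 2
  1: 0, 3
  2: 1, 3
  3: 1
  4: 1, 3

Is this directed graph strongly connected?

There is no directed path from 2 to 4, so the graph is not strongly connected.

No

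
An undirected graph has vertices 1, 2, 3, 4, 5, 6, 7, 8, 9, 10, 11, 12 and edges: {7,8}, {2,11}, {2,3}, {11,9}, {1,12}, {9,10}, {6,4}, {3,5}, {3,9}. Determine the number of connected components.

4

Starting from 7 we can reach 7, 8. That is one component of size 2.
Starting from 4 we can reach 4, 6. That is one component of size 2.
Starting from 1 we can reach 1, 12. That is one component of size 2.
Starting from 2 we can reach 2, 3, 5, 9, 10, 11. That is one component of size 6.
Total: 4 components.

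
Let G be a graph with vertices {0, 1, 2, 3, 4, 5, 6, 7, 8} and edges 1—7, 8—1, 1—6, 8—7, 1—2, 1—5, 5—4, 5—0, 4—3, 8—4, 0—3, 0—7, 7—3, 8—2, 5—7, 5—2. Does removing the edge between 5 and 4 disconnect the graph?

No

After removing 5—4, the path 5-1-8-4 still connects them, so the edge is not a bridge.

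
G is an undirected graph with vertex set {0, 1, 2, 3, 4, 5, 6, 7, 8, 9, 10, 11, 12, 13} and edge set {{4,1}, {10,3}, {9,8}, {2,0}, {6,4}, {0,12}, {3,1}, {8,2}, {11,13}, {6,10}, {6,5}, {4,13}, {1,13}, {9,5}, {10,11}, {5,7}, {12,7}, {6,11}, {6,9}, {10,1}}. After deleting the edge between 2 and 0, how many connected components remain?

1

2 and 0 are still connected via 2-8-9-5-7-12-0, so the component count stays at 1.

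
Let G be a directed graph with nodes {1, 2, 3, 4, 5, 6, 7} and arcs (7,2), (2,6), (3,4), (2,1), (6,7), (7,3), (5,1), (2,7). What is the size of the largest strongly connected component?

{2, 6, 7} are all mutually reachable — one SCC of size 3.
{4} is an SCC by itself.
{1} is an SCC by itself.
{5} is an SCC by itself.
{3} is an SCC by itself.
The largest has 3 vertices.

3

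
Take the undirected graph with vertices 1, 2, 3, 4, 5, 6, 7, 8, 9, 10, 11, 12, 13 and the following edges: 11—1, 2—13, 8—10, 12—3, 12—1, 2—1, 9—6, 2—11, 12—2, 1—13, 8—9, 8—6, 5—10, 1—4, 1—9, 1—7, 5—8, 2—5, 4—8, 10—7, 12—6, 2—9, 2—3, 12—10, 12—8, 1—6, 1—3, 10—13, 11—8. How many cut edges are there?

0

The edges on the cycle 2-5-10-13-1-2 are not bridges since each lies on that cycle.
Every edge lies on some cycle, so there are no bridges.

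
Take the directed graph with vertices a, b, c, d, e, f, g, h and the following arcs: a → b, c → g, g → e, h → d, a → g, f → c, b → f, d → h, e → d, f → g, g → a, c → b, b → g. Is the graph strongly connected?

There is no directed path from e to g, so the graph is not strongly connected.

No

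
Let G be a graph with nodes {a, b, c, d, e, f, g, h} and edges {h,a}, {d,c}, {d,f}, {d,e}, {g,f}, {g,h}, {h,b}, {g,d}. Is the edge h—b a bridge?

Removing h—b leaves no path between h and b: the component count goes from 1 to 2. So it is a bridge.

Yes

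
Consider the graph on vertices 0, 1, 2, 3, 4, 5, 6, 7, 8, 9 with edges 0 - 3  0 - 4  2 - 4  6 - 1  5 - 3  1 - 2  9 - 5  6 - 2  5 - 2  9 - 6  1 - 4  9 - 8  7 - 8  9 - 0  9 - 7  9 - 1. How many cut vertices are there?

1

Removing 9 increases the component count from 1 to 2, so 9 is a cut vertex.
By contrast removing 0 leaves 1 component; it is not a cut vertex. No other vertex is a cut vertex either.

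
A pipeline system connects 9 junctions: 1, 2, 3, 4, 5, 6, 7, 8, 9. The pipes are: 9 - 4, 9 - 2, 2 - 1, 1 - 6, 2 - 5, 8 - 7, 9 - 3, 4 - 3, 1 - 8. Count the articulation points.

Removing 1 increases the component count from 1 to 3, so 1 is a cut vertex.
Removing 2 increases the component count from 1 to 3, so 2 is a cut vertex.
Removing 8 increases the component count from 1 to 2, so 8 is a cut vertex.
Likewise 9 is a cut vertex.
By contrast removing 6 leaves 1 component; it is not a cut vertex. No other vertex is a cut vertex either.

4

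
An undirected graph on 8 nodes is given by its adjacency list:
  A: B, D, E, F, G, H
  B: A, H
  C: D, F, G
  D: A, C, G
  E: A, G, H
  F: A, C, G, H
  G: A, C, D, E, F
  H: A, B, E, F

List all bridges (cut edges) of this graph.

none

The edges on the cycle G-D-C-G are not bridges since each lies on that cycle.
Every edge lies on some cycle, so there are no bridges.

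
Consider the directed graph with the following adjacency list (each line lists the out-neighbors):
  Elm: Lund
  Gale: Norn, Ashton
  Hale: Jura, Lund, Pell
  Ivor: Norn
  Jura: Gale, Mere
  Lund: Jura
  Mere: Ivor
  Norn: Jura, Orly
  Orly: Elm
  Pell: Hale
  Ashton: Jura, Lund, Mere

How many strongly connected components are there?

2

{Elm, Gale, Ivor, Jura, Lund, Mere, Norn, Orly, Ashton} are all mutually reachable — one SCC of size 9.
{Hale, Pell} are all mutually reachable — one SCC of size 2.
That gives 2 strongly connected components.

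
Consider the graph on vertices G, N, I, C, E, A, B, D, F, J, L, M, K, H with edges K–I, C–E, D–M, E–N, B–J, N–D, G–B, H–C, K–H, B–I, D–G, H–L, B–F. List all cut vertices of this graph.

B, D, H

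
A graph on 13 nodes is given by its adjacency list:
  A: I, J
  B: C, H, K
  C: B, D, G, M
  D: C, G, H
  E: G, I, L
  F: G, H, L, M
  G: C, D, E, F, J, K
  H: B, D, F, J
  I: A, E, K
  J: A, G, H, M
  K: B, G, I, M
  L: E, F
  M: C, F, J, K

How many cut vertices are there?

Removing H, for instance, still leaves 1 component. No single vertex removal increases the component count — the graph has no articulation points.

0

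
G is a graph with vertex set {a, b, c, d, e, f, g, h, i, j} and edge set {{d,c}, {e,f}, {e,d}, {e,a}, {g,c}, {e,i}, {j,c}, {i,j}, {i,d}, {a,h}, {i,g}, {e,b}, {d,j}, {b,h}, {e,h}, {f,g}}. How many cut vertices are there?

1

Removing e increases the component count from 1 to 2, so e is a cut vertex.
By contrast removing a leaves 1 component; it is not a cut vertex. No other vertex is a cut vertex either.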